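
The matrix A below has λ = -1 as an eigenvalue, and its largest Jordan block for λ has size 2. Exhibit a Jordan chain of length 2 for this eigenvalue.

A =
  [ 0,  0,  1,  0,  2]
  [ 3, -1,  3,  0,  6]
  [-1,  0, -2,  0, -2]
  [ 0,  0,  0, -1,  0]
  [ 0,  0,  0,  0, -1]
A Jordan chain for λ = -1 of length 2:
v_1 = (1, 3, -1, 0, 0)ᵀ
v_2 = (1, 0, 0, 0, 0)ᵀ

Let N = A − (-1)·I. We want v_2 with N^2 v_2 = 0 but N^1 v_2 ≠ 0; then v_{j-1} := N · v_j for j = 2, …, 2.

Pick v_2 = (1, 0, 0, 0, 0)ᵀ.
Then v_1 = N · v_2 = (1, 3, -1, 0, 0)ᵀ.

Sanity check: (A − (-1)·I) v_1 = (0, 0, 0, 0, 0)ᵀ = 0. ✓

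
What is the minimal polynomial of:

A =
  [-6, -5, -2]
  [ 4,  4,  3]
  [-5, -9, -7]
x^3 + 9*x^2 + 27*x + 27

The characteristic polynomial is χ_A(x) = (x + 3)^3, so the eigenvalues are known. The minimal polynomial is
  m_A(x) = Π_λ (x − λ)^{k_λ}
where k_λ is the size of the *largest* Jordan block for λ (equivalently, the smallest k with (A − λI)^k v = 0 for every generalised eigenvector v of λ).

  λ = -3: largest Jordan block has size 3, contributing (x + 3)^3

So m_A(x) = (x + 3)^3 = x^3 + 9*x^2 + 27*x + 27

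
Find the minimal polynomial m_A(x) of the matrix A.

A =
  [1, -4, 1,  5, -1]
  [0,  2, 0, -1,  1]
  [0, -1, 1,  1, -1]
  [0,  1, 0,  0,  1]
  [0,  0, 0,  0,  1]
x^2 - 2*x + 1

The characteristic polynomial is χ_A(x) = (x - 1)^5, so the eigenvalues are known. The minimal polynomial is
  m_A(x) = Π_λ (x − λ)^{k_λ}
where k_λ is the size of the *largest* Jordan block for λ (equivalently, the smallest k with (A − λI)^k v = 0 for every generalised eigenvector v of λ).

  λ = 1: largest Jordan block has size 2, contributing (x − 1)^2

So m_A(x) = (x - 1)^2 = x^2 - 2*x + 1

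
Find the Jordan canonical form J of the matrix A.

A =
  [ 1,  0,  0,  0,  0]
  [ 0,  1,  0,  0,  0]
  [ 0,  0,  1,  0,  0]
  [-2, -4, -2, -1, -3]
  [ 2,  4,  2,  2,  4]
J_1(1) ⊕ J_1(1) ⊕ J_1(1) ⊕ J_1(1) ⊕ J_1(2)

The characteristic polynomial is
  det(x·I − A) = x^5 - 6*x^4 + 14*x^3 - 16*x^2 + 9*x - 2 = (x - 2)*(x - 1)^4

Eigenvalues and multiplicities (the geometric multiplicity of λ is n − rank(A − λI), which equals the number of Jordan blocks for λ):
  λ = 1: algebraic multiplicity = 4, geometric multiplicity = 4
  λ = 2: algebraic multiplicity = 1, geometric multiplicity = 1

Determining the block sizes for each eigenvalue:
  λ = 1: gm = am = 4, so every block has size 1 → block sizes [1, 1, 1, 1]
  λ = 2: one block (gm = 1), so the single block has size am = 1 → block sizes [1]

Assembling the blocks gives a Jordan form
J =
  [1, 0, 0, 0, 0]
  [0, 1, 0, 0, 0]
  [0, 0, 1, 0, 0]
  [0, 0, 0, 1, 0]
  [0, 0, 0, 0, 2]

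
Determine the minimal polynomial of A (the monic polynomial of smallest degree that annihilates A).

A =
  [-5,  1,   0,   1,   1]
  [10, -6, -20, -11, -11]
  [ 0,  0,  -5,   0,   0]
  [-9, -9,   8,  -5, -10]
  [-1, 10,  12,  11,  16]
x^4 - 50*x^2 + 625

The characteristic polynomial is χ_A(x) = (x - 5)^2*(x + 5)^3, so the eigenvalues are known. The minimal polynomial is
  m_A(x) = Π_λ (x − λ)^{k_λ}
where k_λ is the size of the *largest* Jordan block for λ (equivalently, the smallest k with (A − λI)^k v = 0 for every generalised eigenvector v of λ).

  λ = -5: largest Jordan block has size 2, contributing (x + 5)^2
  λ = 5: largest Jordan block has size 2, contributing (x − 5)^2

So m_A(x) = (x - 5)^2*(x + 5)^2 = x^4 - 50*x^2 + 625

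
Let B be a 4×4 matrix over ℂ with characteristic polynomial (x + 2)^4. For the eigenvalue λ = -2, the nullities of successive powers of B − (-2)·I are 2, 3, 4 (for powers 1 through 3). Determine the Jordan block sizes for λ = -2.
Block sizes for λ = -2: [3, 1]

From the dimensions of kernels of powers, the number of Jordan blocks of size at least j is d_j − d_{j−1} where d_j = dim ker(N^j) (with d_0 = 0). Computing the differences gives [2, 1, 1].
The number of blocks of size exactly k is (#blocks of size ≥ k) − (#blocks of size ≥ k + 1), so the partition is: 1 block(s) of size 1, 1 block(s) of size 3.
In nonincreasing order the block sizes are [3, 1].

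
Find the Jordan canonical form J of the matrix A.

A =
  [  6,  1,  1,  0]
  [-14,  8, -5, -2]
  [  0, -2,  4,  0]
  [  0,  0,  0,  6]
J_3(6) ⊕ J_1(6)

The characteristic polynomial is
  det(x·I − A) = x^4 - 24*x^3 + 216*x^2 - 864*x + 1296 = (x - 6)^4

Eigenvalues and multiplicities (the geometric multiplicity of λ is n − rank(A − λI), which equals the number of Jordan blocks for λ):
  λ = 6: algebraic multiplicity = 4, geometric multiplicity = 2

Determining the block sizes for each eigenvalue:
  λ = 6: with am = 4 and gm = 2, the partition is not yet determined (e.g. several partitions of 4 into 2 parts exist). Let N = A − (6)·I. Computing rank(N^1) = 2, rank(N^2) = 1, rank(N^3) = 0; the number of blocks of size ≥ j is rank(N^{j−1}) − rank(N^j), giving [2, 1, 1]. So we have 1 block(s) of size 3, 1 block(s) of size 1 → block sizes [3, 1]

Assembling the blocks gives a Jordan form
J =
  [6, 1, 0, 0]
  [0, 6, 1, 0]
  [0, 0, 6, 0]
  [0, 0, 0, 6]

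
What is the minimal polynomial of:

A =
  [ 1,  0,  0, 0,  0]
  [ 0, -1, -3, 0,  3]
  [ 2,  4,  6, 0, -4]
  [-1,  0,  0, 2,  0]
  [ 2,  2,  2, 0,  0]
x^2 - 3*x + 2

The characteristic polynomial is χ_A(x) = (x - 2)^3*(x - 1)^2, so the eigenvalues are known. The minimal polynomial is
  m_A(x) = Π_λ (x − λ)^{k_λ}
where k_λ is the size of the *largest* Jordan block for λ (equivalently, the smallest k with (A − λI)^k v = 0 for every generalised eigenvector v of λ).

  λ = 1: largest Jordan block has size 1, contributing (x − 1)
  λ = 2: largest Jordan block has size 1, contributing (x − 2)

So m_A(x) = (x - 2)*(x - 1) = x^2 - 3*x + 2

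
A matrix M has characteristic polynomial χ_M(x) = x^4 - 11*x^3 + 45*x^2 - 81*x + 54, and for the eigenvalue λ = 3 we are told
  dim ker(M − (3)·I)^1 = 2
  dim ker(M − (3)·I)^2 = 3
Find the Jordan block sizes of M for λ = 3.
Block sizes for λ = 3: [2, 1]

From the dimensions of kernels of powers, the number of Jordan blocks of size at least j is d_j − d_{j−1} where d_j = dim ker(N^j) (with d_0 = 0). Computing the differences gives [2, 1].
The number of blocks of size exactly k is (#blocks of size ≥ k) − (#blocks of size ≥ k + 1), so the partition is: 1 block(s) of size 1, 1 block(s) of size 2.
In nonincreasing order the block sizes are [2, 1].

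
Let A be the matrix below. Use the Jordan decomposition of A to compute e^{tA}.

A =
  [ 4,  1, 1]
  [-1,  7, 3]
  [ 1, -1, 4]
e^{tA} =
  [t^2*exp(5*t)/2 - t*exp(5*t) + exp(5*t), t*exp(5*t), t^2*exp(5*t)/2 + t*exp(5*t)]
  [t^2*exp(5*t) - t*exp(5*t), 2*t*exp(5*t) + exp(5*t), t^2*exp(5*t) + 3*t*exp(5*t)]
  [-t^2*exp(5*t)/2 + t*exp(5*t), -t*exp(5*t), -t^2*exp(5*t)/2 - t*exp(5*t) + exp(5*t)]

Strategy: write A = P · J · P⁻¹ where J is a Jordan canonical form, so e^{tA} = P · e^{tJ} · P⁻¹, and e^{tJ} can be computed block-by-block.

A has Jordan form
J =
  [5, 1, 0]
  [0, 5, 1]
  [0, 0, 5]
(up to reordering of blocks).

Per-block formulas:
  For a 3×3 Jordan block J_3(5): exp(t · J_3(5)) = e^(5t)·(I + t·N + (t^2/2)·N^2), where N is the 3×3 nilpotent shift.

After assembling e^{tJ} and conjugating by P, we get:

e^{tA} =
  [t^2*exp(5*t)/2 - t*exp(5*t) + exp(5*t), t*exp(5*t), t^2*exp(5*t)/2 + t*exp(5*t)]
  [t^2*exp(5*t) - t*exp(5*t), 2*t*exp(5*t) + exp(5*t), t^2*exp(5*t) + 3*t*exp(5*t)]
  [-t^2*exp(5*t)/2 + t*exp(5*t), -t*exp(5*t), -t^2*exp(5*t)/2 - t*exp(5*t) + exp(5*t)]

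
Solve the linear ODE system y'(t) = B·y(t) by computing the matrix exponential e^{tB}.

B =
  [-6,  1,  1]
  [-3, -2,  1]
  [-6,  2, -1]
e^{tB} =
  [-3*t*exp(-3*t) + exp(-3*t), t*exp(-3*t), t*exp(-3*t)]
  [-3*t*exp(-3*t), t*exp(-3*t) + exp(-3*t), t*exp(-3*t)]
  [-6*t*exp(-3*t), 2*t*exp(-3*t), 2*t*exp(-3*t) + exp(-3*t)]

Strategy: write B = P · J · P⁻¹ where J is a Jordan canonical form, so e^{tB} = P · e^{tJ} · P⁻¹, and e^{tJ} can be computed block-by-block.

B has Jordan form
J =
  [-3,  1,  0]
  [ 0, -3,  0]
  [ 0,  0, -3]
(up to reordering of blocks).

Per-block formulas:
  For a 2×2 Jordan block J_2(-3): exp(t · J_2(-3)) = e^(-3t)·(I + t·N), where N is the 2×2 nilpotent shift.
  For a 1×1 block at λ = -3: exp(t · [-3]) = [e^(-3t)].

After assembling e^{tJ} and conjugating by P, we get:

e^{tB} =
  [-3*t*exp(-3*t) + exp(-3*t), t*exp(-3*t), t*exp(-3*t)]
  [-3*t*exp(-3*t), t*exp(-3*t) + exp(-3*t), t*exp(-3*t)]
  [-6*t*exp(-3*t), 2*t*exp(-3*t), 2*t*exp(-3*t) + exp(-3*t)]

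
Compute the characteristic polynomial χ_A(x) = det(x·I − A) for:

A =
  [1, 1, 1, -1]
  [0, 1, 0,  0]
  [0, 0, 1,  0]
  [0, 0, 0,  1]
x^4 - 4*x^3 + 6*x^2 - 4*x + 1

Expanding det(x·I − A) (e.g. by cofactor expansion or by noting that A is similar to its Jordan form J, which has the same characteristic polynomial as A) gives
  χ_A(x) = x^4 - 4*x^3 + 6*x^2 - 4*x + 1
which factors as (x - 1)^4. The eigenvalues (with algebraic multiplicities) are λ = 1 with multiplicity 4.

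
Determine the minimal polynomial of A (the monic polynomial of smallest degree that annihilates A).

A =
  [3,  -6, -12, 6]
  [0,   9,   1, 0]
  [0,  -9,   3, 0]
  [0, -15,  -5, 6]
x^3 - 15*x^2 + 72*x - 108

The characteristic polynomial is χ_A(x) = (x - 6)^3*(x - 3), so the eigenvalues are known. The minimal polynomial is
  m_A(x) = Π_λ (x − λ)^{k_λ}
where k_λ is the size of the *largest* Jordan block for λ (equivalently, the smallest k with (A − λI)^k v = 0 for every generalised eigenvector v of λ).

  λ = 3: largest Jordan block has size 1, contributing (x − 3)
  λ = 6: largest Jordan block has size 2, contributing (x − 6)^2

So m_A(x) = (x - 6)^2*(x - 3) = x^3 - 15*x^2 + 72*x - 108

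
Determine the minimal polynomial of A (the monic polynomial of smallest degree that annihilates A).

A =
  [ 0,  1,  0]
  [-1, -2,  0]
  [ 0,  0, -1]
x^2 + 2*x + 1

The characteristic polynomial is χ_A(x) = (x + 1)^3, so the eigenvalues are known. The minimal polynomial is
  m_A(x) = Π_λ (x − λ)^{k_λ}
where k_λ is the size of the *largest* Jordan block for λ (equivalently, the smallest k with (A − λI)^k v = 0 for every generalised eigenvector v of λ).

  λ = -1: largest Jordan block has size 2, contributing (x + 1)^2

So m_A(x) = (x + 1)^2 = x^2 + 2*x + 1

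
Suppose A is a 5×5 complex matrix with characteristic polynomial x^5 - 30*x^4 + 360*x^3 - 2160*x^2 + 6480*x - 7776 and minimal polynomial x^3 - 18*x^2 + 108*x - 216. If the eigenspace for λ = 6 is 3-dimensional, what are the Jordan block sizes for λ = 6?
Block sizes for λ = 6: [3, 1, 1]

Step 1 — from the characteristic polynomial, algebraic multiplicity of λ = 6 is 5. From dim ker(A − (6)·I) = 3, there are exactly 3 Jordan blocks for λ = 6.
Step 2 — from the minimal polynomial, the factor (x − 6)^3 tells us the largest block for λ = 6 has size 3.
Step 3 — with total size 5, 3 blocks, and largest block 3, the block sizes (in nonincreasing order) are [3, 1, 1].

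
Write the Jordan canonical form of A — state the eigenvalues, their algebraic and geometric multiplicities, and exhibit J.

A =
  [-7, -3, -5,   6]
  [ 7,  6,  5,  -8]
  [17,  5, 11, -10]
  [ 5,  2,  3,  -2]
J_3(2) ⊕ J_1(2)

The characteristic polynomial is
  det(x·I − A) = x^4 - 8*x^3 + 24*x^2 - 32*x + 16 = (x - 2)^4

Eigenvalues and multiplicities (the geometric multiplicity of λ is n − rank(A − λI), which equals the number of Jordan blocks for λ):
  λ = 2: algebraic multiplicity = 4, geometric multiplicity = 2

Determining the block sizes for each eigenvalue:
  λ = 2: with am = 4 and gm = 2, the partition is not yet determined (e.g. several partitions of 4 into 2 parts exist). Let N = A − (2)·I. Computing rank(N^1) = 2, rank(N^2) = 1, rank(N^3) = 0; the number of blocks of size ≥ j is rank(N^{j−1}) − rank(N^j), giving [2, 1, 1]. So we have 1 block(s) of size 3, 1 block(s) of size 1 → block sizes [3, 1]

Assembling the blocks gives a Jordan form
J =
  [2, 1, 0, 0]
  [0, 2, 1, 0]
  [0, 0, 2, 0]
  [0, 0, 0, 2]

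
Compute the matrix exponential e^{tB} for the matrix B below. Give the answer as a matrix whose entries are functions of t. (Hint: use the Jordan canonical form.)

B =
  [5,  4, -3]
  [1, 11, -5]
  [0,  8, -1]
e^{tB} =
  [2*t^2*exp(5*t) + exp(5*t), 4*t*exp(5*t), -t^2*exp(5*t) - 3*t*exp(5*t)]
  [3*t^2*exp(5*t) + t*exp(5*t), 6*t*exp(5*t) + exp(5*t), -3*t^2*exp(5*t)/2 - 5*t*exp(5*t)]
  [4*t^2*exp(5*t), 8*t*exp(5*t), -2*t^2*exp(5*t) - 6*t*exp(5*t) + exp(5*t)]

Strategy: write B = P · J · P⁻¹ where J is a Jordan canonical form, so e^{tB} = P · e^{tJ} · P⁻¹, and e^{tJ} can be computed block-by-block.

B has Jordan form
J =
  [5, 1, 0]
  [0, 5, 1]
  [0, 0, 5]
(up to reordering of blocks).

Per-block formulas:
  For a 3×3 Jordan block J_3(5): exp(t · J_3(5)) = e^(5t)·(I + t·N + (t^2/2)·N^2), where N is the 3×3 nilpotent shift.

After assembling e^{tJ} and conjugating by P, we get:

e^{tB} =
  [2*t^2*exp(5*t) + exp(5*t), 4*t*exp(5*t), -t^2*exp(5*t) - 3*t*exp(5*t)]
  [3*t^2*exp(5*t) + t*exp(5*t), 6*t*exp(5*t) + exp(5*t), -3*t^2*exp(5*t)/2 - 5*t*exp(5*t)]
  [4*t^2*exp(5*t), 8*t*exp(5*t), -2*t^2*exp(5*t) - 6*t*exp(5*t) + exp(5*t)]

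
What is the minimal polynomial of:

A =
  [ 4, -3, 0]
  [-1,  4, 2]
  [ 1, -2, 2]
x^3 - 10*x^2 + 33*x - 36

The characteristic polynomial is χ_A(x) = (x - 4)*(x - 3)^2, so the eigenvalues are known. The minimal polynomial is
  m_A(x) = Π_λ (x − λ)^{k_λ}
where k_λ is the size of the *largest* Jordan block for λ (equivalently, the smallest k with (A − λI)^k v = 0 for every generalised eigenvector v of λ).

  λ = 3: largest Jordan block has size 2, contributing (x − 3)^2
  λ = 4: largest Jordan block has size 1, contributing (x − 4)

So m_A(x) = (x - 4)*(x - 3)^2 = x^3 - 10*x^2 + 33*x - 36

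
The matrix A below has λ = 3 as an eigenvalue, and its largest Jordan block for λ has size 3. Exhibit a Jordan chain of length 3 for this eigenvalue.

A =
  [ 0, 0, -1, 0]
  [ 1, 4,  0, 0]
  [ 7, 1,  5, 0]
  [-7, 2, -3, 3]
A Jordan chain for λ = 3 of length 3:
v_1 = (2, -2, -6, 2)ᵀ
v_2 = (-3, 1, 7, -7)ᵀ
v_3 = (1, 0, 0, 0)ᵀ

Let N = A − (3)·I. We want v_3 with N^3 v_3 = 0 but N^2 v_3 ≠ 0; then v_{j-1} := N · v_j for j = 3, …, 2.

Pick v_3 = (1, 0, 0, 0)ᵀ.
Then v_2 = N · v_3 = (-3, 1, 7, -7)ᵀ.
Then v_1 = N · v_2 = (2, -2, -6, 2)ᵀ.

Sanity check: (A − (3)·I) v_1 = (0, 0, 0, 0)ᵀ = 0. ✓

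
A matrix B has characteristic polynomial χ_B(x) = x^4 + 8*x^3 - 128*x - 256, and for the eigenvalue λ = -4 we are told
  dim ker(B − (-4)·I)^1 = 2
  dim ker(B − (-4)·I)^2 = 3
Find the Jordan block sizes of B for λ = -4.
Block sizes for λ = -4: [2, 1]

From the dimensions of kernels of powers, the number of Jordan blocks of size at least j is d_j − d_{j−1} where d_j = dim ker(N^j) (with d_0 = 0). Computing the differences gives [2, 1].
The number of blocks of size exactly k is (#blocks of size ≥ k) − (#blocks of size ≥ k + 1), so the partition is: 1 block(s) of size 1, 1 block(s) of size 2.
In nonincreasing order the block sizes are [2, 1].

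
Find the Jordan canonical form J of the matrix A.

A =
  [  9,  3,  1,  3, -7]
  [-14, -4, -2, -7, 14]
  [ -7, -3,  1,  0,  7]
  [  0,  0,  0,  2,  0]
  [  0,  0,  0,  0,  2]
J_2(2) ⊕ J_2(2) ⊕ J_1(2)

The characteristic polynomial is
  det(x·I − A) = x^5 - 10*x^4 + 40*x^3 - 80*x^2 + 80*x - 32 = (x - 2)^5

Eigenvalues and multiplicities (the geometric multiplicity of λ is n − rank(A − λI), which equals the number of Jordan blocks for λ):
  λ = 2: algebraic multiplicity = 5, geometric multiplicity = 3

Determining the block sizes for each eigenvalue:
  λ = 2: with am = 5 and gm = 3, the partition is not yet determined (e.g. several partitions of 5 into 3 parts exist). Let N = A − (2)·I. Computing rank(N^1) = 2, rank(N^2) = 0; the number of blocks of size ≥ j is rank(N^{j−1}) − rank(N^j), giving [3, 2]. So we have 2 block(s) of size 2, 1 block(s) of size 1 → block sizes [2, 2, 1]

Assembling the blocks gives a Jordan form
J =
  [2, 1, 0, 0, 0]
  [0, 2, 0, 0, 0]
  [0, 0, 2, 1, 0]
  [0, 0, 0, 2, 0]
  [0, 0, 0, 0, 2]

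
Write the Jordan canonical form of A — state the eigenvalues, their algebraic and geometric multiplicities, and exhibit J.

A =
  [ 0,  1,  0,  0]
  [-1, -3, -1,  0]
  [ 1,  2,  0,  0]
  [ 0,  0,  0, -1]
J_3(-1) ⊕ J_1(-1)

The characteristic polynomial is
  det(x·I − A) = x^4 + 4*x^3 + 6*x^2 + 4*x + 1 = (x + 1)^4

Eigenvalues and multiplicities (the geometric multiplicity of λ is n − rank(A − λI), which equals the number of Jordan blocks for λ):
  λ = -1: algebraic multiplicity = 4, geometric multiplicity = 2

Determining the block sizes for each eigenvalue:
  λ = -1: with am = 4 and gm = 2, the partition is not yet determined (e.g. several partitions of 4 into 2 parts exist). Let N = A − (-1)·I. Computing rank(N^1) = 2, rank(N^2) = 1, rank(N^3) = 0; the number of blocks of size ≥ j is rank(N^{j−1}) − rank(N^j), giving [2, 1, 1]. So we have 1 block(s) of size 3, 1 block(s) of size 1 → block sizes [3, 1]

Assembling the blocks gives a Jordan form
J =
  [-1,  1,  0,  0]
  [ 0, -1,  1,  0]
  [ 0,  0, -1,  0]
  [ 0,  0,  0, -1]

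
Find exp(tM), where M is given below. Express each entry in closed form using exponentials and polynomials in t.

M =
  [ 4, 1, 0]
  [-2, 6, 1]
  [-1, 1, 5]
e^{tM} =
  [-t^2*exp(5*t)/2 - t*exp(5*t) + exp(5*t), t*exp(5*t), t^2*exp(5*t)/2]
  [-t^2*exp(5*t)/2 - 2*t*exp(5*t), t*exp(5*t) + exp(5*t), t^2*exp(5*t)/2 + t*exp(5*t)]
  [-t^2*exp(5*t)/2 - t*exp(5*t), t*exp(5*t), t^2*exp(5*t)/2 + exp(5*t)]

Strategy: write M = P · J · P⁻¹ where J is a Jordan canonical form, so e^{tM} = P · e^{tJ} · P⁻¹, and e^{tJ} can be computed block-by-block.

M has Jordan form
J =
  [5, 1, 0]
  [0, 5, 1]
  [0, 0, 5]
(up to reordering of blocks).

Per-block formulas:
  For a 3×3 Jordan block J_3(5): exp(t · J_3(5)) = e^(5t)·(I + t·N + (t^2/2)·N^2), where N is the 3×3 nilpotent shift.

After assembling e^{tJ} and conjugating by P, we get:

e^{tM} =
  [-t^2*exp(5*t)/2 - t*exp(5*t) + exp(5*t), t*exp(5*t), t^2*exp(5*t)/2]
  [-t^2*exp(5*t)/2 - 2*t*exp(5*t), t*exp(5*t) + exp(5*t), t^2*exp(5*t)/2 + t*exp(5*t)]
  [-t^2*exp(5*t)/2 - t*exp(5*t), t*exp(5*t), t^2*exp(5*t)/2 + exp(5*t)]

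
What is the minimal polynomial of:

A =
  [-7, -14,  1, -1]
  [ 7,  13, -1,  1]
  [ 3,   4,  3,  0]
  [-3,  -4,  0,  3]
x^3 - 9*x^2 + 27*x - 27

The characteristic polynomial is χ_A(x) = (x - 3)^4, so the eigenvalues are known. The minimal polynomial is
  m_A(x) = Π_λ (x − λ)^{k_λ}
where k_λ is the size of the *largest* Jordan block for λ (equivalently, the smallest k with (A − λI)^k v = 0 for every generalised eigenvector v of λ).

  λ = 3: largest Jordan block has size 3, contributing (x − 3)^3

So m_A(x) = (x - 3)^3 = x^3 - 9*x^2 + 27*x - 27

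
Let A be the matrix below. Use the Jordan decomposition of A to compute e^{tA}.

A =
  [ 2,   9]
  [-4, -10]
e^{tA} =
  [6*t*exp(-4*t) + exp(-4*t), 9*t*exp(-4*t)]
  [-4*t*exp(-4*t), -6*t*exp(-4*t) + exp(-4*t)]

Strategy: write A = P · J · P⁻¹ where J is a Jordan canonical form, so e^{tA} = P · e^{tJ} · P⁻¹, and e^{tJ} can be computed block-by-block.

A has Jordan form
J =
  [-4,  1]
  [ 0, -4]
(up to reordering of blocks).

Per-block formulas:
  For a 2×2 Jordan block J_2(-4): exp(t · J_2(-4)) = e^(-4t)·(I + t·N), where N is the 2×2 nilpotent shift.

After assembling e^{tJ} and conjugating by P, we get:

e^{tA} =
  [6*t*exp(-4*t) + exp(-4*t), 9*t*exp(-4*t)]
  [-4*t*exp(-4*t), -6*t*exp(-4*t) + exp(-4*t)]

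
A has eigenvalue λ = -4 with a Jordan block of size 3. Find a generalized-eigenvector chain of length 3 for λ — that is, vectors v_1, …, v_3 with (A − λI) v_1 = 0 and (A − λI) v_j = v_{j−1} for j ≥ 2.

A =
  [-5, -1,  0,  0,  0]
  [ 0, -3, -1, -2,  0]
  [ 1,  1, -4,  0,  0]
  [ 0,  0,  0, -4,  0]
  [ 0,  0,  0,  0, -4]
A Jordan chain for λ = -4 of length 3:
v_1 = (1, -1, -1, 0, 0)ᵀ
v_2 = (-1, 0, 1, 0, 0)ᵀ
v_3 = (1, 0, 0, 0, 0)ᵀ

Let N = A − (-4)·I. We want v_3 with N^3 v_3 = 0 but N^2 v_3 ≠ 0; then v_{j-1} := N · v_j for j = 3, …, 2.

Pick v_3 = (1, 0, 0, 0, 0)ᵀ.
Then v_2 = N · v_3 = (-1, 0, 1, 0, 0)ᵀ.
Then v_1 = N · v_2 = (1, -1, -1, 0, 0)ᵀ.

Sanity check: (A − (-4)·I) v_1 = (0, 0, 0, 0, 0)ᵀ = 0. ✓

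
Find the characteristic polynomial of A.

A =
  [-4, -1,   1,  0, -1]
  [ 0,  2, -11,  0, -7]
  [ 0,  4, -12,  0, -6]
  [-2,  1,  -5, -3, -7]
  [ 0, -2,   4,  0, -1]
x^5 + 18*x^4 + 129*x^3 + 460*x^2 + 816*x + 576

Expanding det(x·I − A) (e.g. by cofactor expansion or by noting that A is similar to its Jordan form J, which has the same characteristic polynomial as A) gives
  χ_A(x) = x^5 + 18*x^4 + 129*x^3 + 460*x^2 + 816*x + 576
which factors as (x + 3)^2*(x + 4)^3. The eigenvalues (with algebraic multiplicities) are λ = -4 with multiplicity 3, λ = -3 with multiplicity 2.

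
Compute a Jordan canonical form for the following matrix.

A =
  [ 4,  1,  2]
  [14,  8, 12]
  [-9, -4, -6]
J_3(2)

The characteristic polynomial is
  det(x·I − A) = x^3 - 6*x^2 + 12*x - 8 = (x - 2)^3

Eigenvalues and multiplicities (the geometric multiplicity of λ is n − rank(A − λI), which equals the number of Jordan blocks for λ):
  λ = 2: algebraic multiplicity = 3, geometric multiplicity = 1

Determining the block sizes for each eigenvalue:
  λ = 2: one block (gm = 1), so the single block has size am = 3 → block sizes [3]

Assembling the blocks gives a Jordan form
J =
  [2, 1, 0]
  [0, 2, 1]
  [0, 0, 2]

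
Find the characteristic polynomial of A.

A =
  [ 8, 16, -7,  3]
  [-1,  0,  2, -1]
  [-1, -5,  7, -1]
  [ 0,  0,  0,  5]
x^4 - 20*x^3 + 150*x^2 - 500*x + 625

Expanding det(x·I − A) (e.g. by cofactor expansion or by noting that A is similar to its Jordan form J, which has the same characteristic polynomial as A) gives
  χ_A(x) = x^4 - 20*x^3 + 150*x^2 - 500*x + 625
which factors as (x - 5)^4. The eigenvalues (with algebraic multiplicities) are λ = 5 with multiplicity 4.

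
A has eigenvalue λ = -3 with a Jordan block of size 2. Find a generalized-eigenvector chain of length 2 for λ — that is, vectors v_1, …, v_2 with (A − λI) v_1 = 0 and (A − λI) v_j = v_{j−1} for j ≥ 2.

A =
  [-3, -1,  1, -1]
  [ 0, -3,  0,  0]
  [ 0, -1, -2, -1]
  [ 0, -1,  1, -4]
A Jordan chain for λ = -3 of length 2:
v_1 = (-1, 0, -1, -1)ᵀ
v_2 = (0, 1, 0, 0)ᵀ

Let N = A − (-3)·I. We want v_2 with N^2 v_2 = 0 but N^1 v_2 ≠ 0; then v_{j-1} := N · v_j for j = 2, …, 2.

Pick v_2 = (0, 1, 0, 0)ᵀ.
Then v_1 = N · v_2 = (-1, 0, -1, -1)ᵀ.

Sanity check: (A − (-3)·I) v_1 = (0, 0, 0, 0)ᵀ = 0. ✓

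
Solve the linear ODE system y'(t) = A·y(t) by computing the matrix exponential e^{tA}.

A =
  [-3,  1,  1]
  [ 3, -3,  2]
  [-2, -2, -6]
e^{tA} =
  [t^2*exp(-4*t) + t*exp(-4*t) + exp(-4*t), t*exp(-4*t), t^2*exp(-4*t)/2 + t*exp(-4*t)]
  [t^2*exp(-4*t) + 3*t*exp(-4*t), t*exp(-4*t) + exp(-4*t), t^2*exp(-4*t)/2 + 2*t*exp(-4*t)]
  [-2*t^2*exp(-4*t) - 2*t*exp(-4*t), -2*t*exp(-4*t), -t^2*exp(-4*t) - 2*t*exp(-4*t) + exp(-4*t)]

Strategy: write A = P · J · P⁻¹ where J is a Jordan canonical form, so e^{tA} = P · e^{tJ} · P⁻¹, and e^{tJ} can be computed block-by-block.

A has Jordan form
J =
  [-4,  1,  0]
  [ 0, -4,  1]
  [ 0,  0, -4]
(up to reordering of blocks).

Per-block formulas:
  For a 3×3 Jordan block J_3(-4): exp(t · J_3(-4)) = e^(-4t)·(I + t·N + (t^2/2)·N^2), where N is the 3×3 nilpotent shift.

After assembling e^{tJ} and conjugating by P, we get:

e^{tA} =
  [t^2*exp(-4*t) + t*exp(-4*t) + exp(-4*t), t*exp(-4*t), t^2*exp(-4*t)/2 + t*exp(-4*t)]
  [t^2*exp(-4*t) + 3*t*exp(-4*t), t*exp(-4*t) + exp(-4*t), t^2*exp(-4*t)/2 + 2*t*exp(-4*t)]
  [-2*t^2*exp(-4*t) - 2*t*exp(-4*t), -2*t*exp(-4*t), -t^2*exp(-4*t) - 2*t*exp(-4*t) + exp(-4*t)]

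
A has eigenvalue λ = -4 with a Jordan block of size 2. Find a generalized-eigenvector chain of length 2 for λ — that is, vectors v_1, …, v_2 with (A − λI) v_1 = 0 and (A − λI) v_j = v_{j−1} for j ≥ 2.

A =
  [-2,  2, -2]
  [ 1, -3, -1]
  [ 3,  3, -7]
A Jordan chain for λ = -4 of length 2:
v_1 = (2, 1, 3)ᵀ
v_2 = (1, 0, 0)ᵀ

Let N = A − (-4)·I. We want v_2 with N^2 v_2 = 0 but N^1 v_2 ≠ 0; then v_{j-1} := N · v_j for j = 2, …, 2.

Pick v_2 = (1, 0, 0)ᵀ.
Then v_1 = N · v_2 = (2, 1, 3)ᵀ.

Sanity check: (A − (-4)·I) v_1 = (0, 0, 0)ᵀ = 0. ✓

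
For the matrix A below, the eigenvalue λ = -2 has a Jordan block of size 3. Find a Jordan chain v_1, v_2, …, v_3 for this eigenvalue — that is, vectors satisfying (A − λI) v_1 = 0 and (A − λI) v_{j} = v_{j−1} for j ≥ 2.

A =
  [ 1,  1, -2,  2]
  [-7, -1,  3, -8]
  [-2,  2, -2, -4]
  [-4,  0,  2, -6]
A Jordan chain for λ = -2 of length 3:
v_1 = (-2, -2, -4, 0)ᵀ
v_2 = (3, -7, -2, -4)ᵀ
v_3 = (1, 0, 0, 0)ᵀ

Let N = A − (-2)·I. We want v_3 with N^3 v_3 = 0 but N^2 v_3 ≠ 0; then v_{j-1} := N · v_j for j = 3, …, 2.

Pick v_3 = (1, 0, 0, 0)ᵀ.
Then v_2 = N · v_3 = (3, -7, -2, -4)ᵀ.
Then v_1 = N · v_2 = (-2, -2, -4, 0)ᵀ.

Sanity check: (A − (-2)·I) v_1 = (0, 0, 0, 0)ᵀ = 0. ✓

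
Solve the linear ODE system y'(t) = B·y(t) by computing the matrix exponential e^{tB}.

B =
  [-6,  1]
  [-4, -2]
e^{tB} =
  [-2*t*exp(-4*t) + exp(-4*t), t*exp(-4*t)]
  [-4*t*exp(-4*t), 2*t*exp(-4*t) + exp(-4*t)]

Strategy: write B = P · J · P⁻¹ where J is a Jordan canonical form, so e^{tB} = P · e^{tJ} · P⁻¹, and e^{tJ} can be computed block-by-block.

B has Jordan form
J =
  [-4,  1]
  [ 0, -4]
(up to reordering of blocks).

Per-block formulas:
  For a 2×2 Jordan block J_2(-4): exp(t · J_2(-4)) = e^(-4t)·(I + t·N), where N is the 2×2 nilpotent shift.

After assembling e^{tJ} and conjugating by P, we get:

e^{tB} =
  [-2*t*exp(-4*t) + exp(-4*t), t*exp(-4*t)]
  [-4*t*exp(-4*t), 2*t*exp(-4*t) + exp(-4*t)]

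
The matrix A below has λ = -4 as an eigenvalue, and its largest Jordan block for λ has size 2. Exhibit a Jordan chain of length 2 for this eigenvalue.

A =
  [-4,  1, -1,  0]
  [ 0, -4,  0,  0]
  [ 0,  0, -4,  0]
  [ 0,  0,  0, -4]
A Jordan chain for λ = -4 of length 2:
v_1 = (1, 0, 0, 0)ᵀ
v_2 = (0, 1, 0, 0)ᵀ

Let N = A − (-4)·I. We want v_2 with N^2 v_2 = 0 but N^1 v_2 ≠ 0; then v_{j-1} := N · v_j for j = 2, …, 2.

Pick v_2 = (0, 1, 0, 0)ᵀ.
Then v_1 = N · v_2 = (1, 0, 0, 0)ᵀ.

Sanity check: (A − (-4)·I) v_1 = (0, 0, 0, 0)ᵀ = 0. ✓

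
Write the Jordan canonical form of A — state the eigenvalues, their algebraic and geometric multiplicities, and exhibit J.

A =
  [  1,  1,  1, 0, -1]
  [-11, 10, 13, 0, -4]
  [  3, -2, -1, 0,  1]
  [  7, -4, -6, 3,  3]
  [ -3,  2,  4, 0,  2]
J_3(3) ⊕ J_1(3) ⊕ J_1(3)

The characteristic polynomial is
  det(x·I − A) = x^5 - 15*x^4 + 90*x^3 - 270*x^2 + 405*x - 243 = (x - 3)^5

Eigenvalues and multiplicities (the geometric multiplicity of λ is n − rank(A − λI), which equals the number of Jordan blocks for λ):
  λ = 3: algebraic multiplicity = 5, geometric multiplicity = 3

Determining the block sizes for each eigenvalue:
  λ = 3: with am = 5 and gm = 3, the partition is not yet determined (e.g. several partitions of 5 into 3 parts exist). Let N = A − (3)·I. Computing rank(N^1) = 2, rank(N^2) = 1, rank(N^3) = 0; the number of blocks of size ≥ j is rank(N^{j−1}) − rank(N^j), giving [3, 1, 1]. So we have 1 block(s) of size 3, 2 block(s) of size 1 → block sizes [3, 1, 1]

Assembling the blocks gives a Jordan form
J =
  [3, 1, 0, 0, 0]
  [0, 3, 1, 0, 0]
  [0, 0, 3, 0, 0]
  [0, 0, 0, 3, 0]
  [0, 0, 0, 0, 3]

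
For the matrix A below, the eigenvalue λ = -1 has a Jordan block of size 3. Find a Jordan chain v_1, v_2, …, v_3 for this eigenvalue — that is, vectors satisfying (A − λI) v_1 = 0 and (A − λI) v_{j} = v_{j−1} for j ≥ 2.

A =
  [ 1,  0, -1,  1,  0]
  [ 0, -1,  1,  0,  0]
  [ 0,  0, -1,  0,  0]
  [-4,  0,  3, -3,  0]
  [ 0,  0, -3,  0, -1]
A Jordan chain for λ = -1 of length 3:
v_1 = (1, 0, 0, -2, 0)ᵀ
v_2 = (-1, 1, 0, 3, -3)ᵀ
v_3 = (0, 0, 1, 0, 0)ᵀ

Let N = A − (-1)·I. We want v_3 with N^3 v_3 = 0 but N^2 v_3 ≠ 0; then v_{j-1} := N · v_j for j = 3, …, 2.

Pick v_3 = (0, 0, 1, 0, 0)ᵀ.
Then v_2 = N · v_3 = (-1, 1, 0, 3, -3)ᵀ.
Then v_1 = N · v_2 = (1, 0, 0, -2, 0)ᵀ.

Sanity check: (A − (-1)·I) v_1 = (0, 0, 0, 0, 0)ᵀ = 0. ✓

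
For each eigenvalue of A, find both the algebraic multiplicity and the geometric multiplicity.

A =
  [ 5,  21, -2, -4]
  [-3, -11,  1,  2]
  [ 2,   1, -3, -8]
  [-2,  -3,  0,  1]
λ = -3: alg = 3, geom = 1; λ = 1: alg = 1, geom = 1

Step 1 — factor the characteristic polynomial to read off the algebraic multiplicities:
  χ_A(x) = (x - 1)*(x + 3)^3

Step 2 — compute geometric multiplicities via the rank-nullity identity g(λ) = n − rank(A − λI):
  rank(A − (-3)·I) = 3, so dim ker(A − (-3)·I) = n − 3 = 1
  rank(A − (1)·I) = 3, so dim ker(A − (1)·I) = n − 3 = 1

Summary:
  λ = -3: algebraic multiplicity = 3, geometric multiplicity = 1
  λ = 1: algebraic multiplicity = 1, geometric multiplicity = 1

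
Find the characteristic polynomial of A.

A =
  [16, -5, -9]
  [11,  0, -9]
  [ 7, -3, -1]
x^3 - 15*x^2 + 75*x - 125

Expanding det(x·I − A) (e.g. by cofactor expansion or by noting that A is similar to its Jordan form J, which has the same characteristic polynomial as A) gives
  χ_A(x) = x^3 - 15*x^2 + 75*x - 125
which factors as (x - 5)^3. The eigenvalues (with algebraic multiplicities) are λ = 5 with multiplicity 3.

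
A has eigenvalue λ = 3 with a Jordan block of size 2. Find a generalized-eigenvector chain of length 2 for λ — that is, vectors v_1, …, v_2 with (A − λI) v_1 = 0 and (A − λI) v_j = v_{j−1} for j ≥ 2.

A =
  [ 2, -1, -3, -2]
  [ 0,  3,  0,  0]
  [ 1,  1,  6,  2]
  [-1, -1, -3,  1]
A Jordan chain for λ = 3 of length 2:
v_1 = (-1, 0, 1, -1)ᵀ
v_2 = (1, 0, 0, 0)ᵀ

Let N = A − (3)·I. We want v_2 with N^2 v_2 = 0 but N^1 v_2 ≠ 0; then v_{j-1} := N · v_j for j = 2, …, 2.

Pick v_2 = (1, 0, 0, 0)ᵀ.
Then v_1 = N · v_2 = (-1, 0, 1, -1)ᵀ.

Sanity check: (A − (3)·I) v_1 = (0, 0, 0, 0)ᵀ = 0. ✓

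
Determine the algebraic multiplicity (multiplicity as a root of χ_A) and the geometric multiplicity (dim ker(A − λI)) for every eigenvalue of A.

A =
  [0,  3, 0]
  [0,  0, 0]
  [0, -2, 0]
λ = 0: alg = 3, geom = 2

Step 1 — factor the characteristic polynomial to read off the algebraic multiplicities:
  χ_A(x) = x^3

Step 2 — compute geometric multiplicities via the rank-nullity identity g(λ) = n − rank(A − λI):
  rank(A − (0)·I) = 1, so dim ker(A − (0)·I) = n − 1 = 2

Summary:
  λ = 0: algebraic multiplicity = 3, geometric multiplicity = 2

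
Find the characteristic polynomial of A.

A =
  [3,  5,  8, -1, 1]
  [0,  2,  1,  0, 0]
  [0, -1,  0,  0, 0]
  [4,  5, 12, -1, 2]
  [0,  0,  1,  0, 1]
x^5 - 5*x^4 + 10*x^3 - 10*x^2 + 5*x - 1

Expanding det(x·I − A) (e.g. by cofactor expansion or by noting that A is similar to its Jordan form J, which has the same characteristic polynomial as A) gives
  χ_A(x) = x^5 - 5*x^4 + 10*x^3 - 10*x^2 + 5*x - 1
which factors as (x - 1)^5. The eigenvalues (with algebraic multiplicities) are λ = 1 with multiplicity 5.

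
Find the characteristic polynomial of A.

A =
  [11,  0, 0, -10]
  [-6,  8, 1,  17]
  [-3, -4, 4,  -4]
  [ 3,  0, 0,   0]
x^4 - 23*x^3 + 198*x^2 - 756*x + 1080

Expanding det(x·I − A) (e.g. by cofactor expansion or by noting that A is similar to its Jordan form J, which has the same characteristic polynomial as A) gives
  χ_A(x) = x^4 - 23*x^3 + 198*x^2 - 756*x + 1080
which factors as (x - 6)^3*(x - 5). The eigenvalues (with algebraic multiplicities) are λ = 5 with multiplicity 1, λ = 6 with multiplicity 3.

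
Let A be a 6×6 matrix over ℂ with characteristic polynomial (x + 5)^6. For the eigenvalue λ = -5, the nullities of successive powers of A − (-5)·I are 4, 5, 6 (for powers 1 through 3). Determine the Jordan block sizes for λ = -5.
Block sizes for λ = -5: [3, 1, 1, 1]

From the dimensions of kernels of powers, the number of Jordan blocks of size at least j is d_j − d_{j−1} where d_j = dim ker(N^j) (with d_0 = 0). Computing the differences gives [4, 1, 1].
The number of blocks of size exactly k is (#blocks of size ≥ k) − (#blocks of size ≥ k + 1), so the partition is: 3 block(s) of size 1, 1 block(s) of size 3.
In nonincreasing order the block sizes are [3, 1, 1, 1].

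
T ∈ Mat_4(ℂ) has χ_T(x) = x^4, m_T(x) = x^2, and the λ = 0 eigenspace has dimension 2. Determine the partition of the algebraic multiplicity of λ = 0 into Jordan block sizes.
Block sizes for λ = 0: [2, 2]

Step 1 — from the characteristic polynomial, algebraic multiplicity of λ = 0 is 4. From dim ker(T − (0)·I) = 2, there are exactly 2 Jordan blocks for λ = 0.
Step 2 — from the minimal polynomial, the factor (x − 0)^2 tells us the largest block for λ = 0 has size 2.
Step 3 — with total size 4, 2 blocks, and largest block 2, the block sizes (in nonincreasing order) are [2, 2].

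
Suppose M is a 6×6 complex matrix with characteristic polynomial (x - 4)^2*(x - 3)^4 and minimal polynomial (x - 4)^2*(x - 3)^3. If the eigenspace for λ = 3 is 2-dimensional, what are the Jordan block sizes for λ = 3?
Block sizes for λ = 3: [3, 1]

Step 1 — from the characteristic polynomial, algebraic multiplicity of λ = 3 is 4. From dim ker(M − (3)·I) = 2, there are exactly 2 Jordan blocks for λ = 3.
Step 2 — from the minimal polynomial, the factor (x − 3)^3 tells us the largest block for λ = 3 has size 3.
Step 3 — with total size 4, 2 blocks, and largest block 3, the block sizes (in nonincreasing order) are [3, 1].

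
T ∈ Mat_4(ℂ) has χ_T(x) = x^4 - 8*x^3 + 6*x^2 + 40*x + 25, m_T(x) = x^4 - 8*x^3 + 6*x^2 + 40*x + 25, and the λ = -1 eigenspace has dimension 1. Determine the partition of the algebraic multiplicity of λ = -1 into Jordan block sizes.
Block sizes for λ = -1: [2]

Step 1 — from the characteristic polynomial, algebraic multiplicity of λ = -1 is 2. From dim ker(T − (-1)·I) = 1, there are exactly 1 Jordan blocks for λ = -1.
Step 2 — from the minimal polynomial, the factor (x + 1)^2 tells us the largest block for λ = -1 has size 2.
Step 3 — with total size 2, 1 blocks, and largest block 2, the block sizes (in nonincreasing order) are [2].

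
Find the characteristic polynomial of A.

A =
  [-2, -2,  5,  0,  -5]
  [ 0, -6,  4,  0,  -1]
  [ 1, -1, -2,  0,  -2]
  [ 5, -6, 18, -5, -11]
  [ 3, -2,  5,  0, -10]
x^5 + 25*x^4 + 250*x^3 + 1250*x^2 + 3125*x + 3125

Expanding det(x·I − A) (e.g. by cofactor expansion or by noting that A is similar to its Jordan form J, which has the same characteristic polynomial as A) gives
  χ_A(x) = x^5 + 25*x^4 + 250*x^3 + 1250*x^2 + 3125*x + 3125
which factors as (x + 5)^5. The eigenvalues (with algebraic multiplicities) are λ = -5 with multiplicity 5.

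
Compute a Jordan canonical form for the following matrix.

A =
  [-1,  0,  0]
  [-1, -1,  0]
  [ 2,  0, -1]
J_2(-1) ⊕ J_1(-1)

The characteristic polynomial is
  det(x·I − A) = x^3 + 3*x^2 + 3*x + 1 = (x + 1)^3

Eigenvalues and multiplicities (the geometric multiplicity of λ is n − rank(A − λI), which equals the number of Jordan blocks for λ):
  λ = -1: algebraic multiplicity = 3, geometric multiplicity = 2

Determining the block sizes for each eigenvalue:
  λ = -1: 2 blocks summing to 3 forces exactly one block of size 2 and the rest size 1 → block sizes [2, 1]

Assembling the blocks gives a Jordan form
J =
  [-1,  1,  0]
  [ 0, -1,  0]
  [ 0,  0, -1]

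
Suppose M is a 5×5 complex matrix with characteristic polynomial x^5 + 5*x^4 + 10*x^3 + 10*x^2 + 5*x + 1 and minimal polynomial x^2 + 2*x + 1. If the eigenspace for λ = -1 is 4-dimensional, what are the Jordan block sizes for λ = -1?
Block sizes for λ = -1: [2, 1, 1, 1]

Step 1 — from the characteristic polynomial, algebraic multiplicity of λ = -1 is 5. From dim ker(M − (-1)·I) = 4, there are exactly 4 Jordan blocks for λ = -1.
Step 2 — from the minimal polynomial, the factor (x + 1)^2 tells us the largest block for λ = -1 has size 2.
Step 3 — with total size 5, 4 blocks, and largest block 2, the block sizes (in nonincreasing order) are [2, 1, 1, 1].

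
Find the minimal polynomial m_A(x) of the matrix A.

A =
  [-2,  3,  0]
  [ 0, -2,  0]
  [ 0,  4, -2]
x^2 + 4*x + 4

The characteristic polynomial is χ_A(x) = (x + 2)^3, so the eigenvalues are known. The minimal polynomial is
  m_A(x) = Π_λ (x − λ)^{k_λ}
where k_λ is the size of the *largest* Jordan block for λ (equivalently, the smallest k with (A − λI)^k v = 0 for every generalised eigenvector v of λ).

  λ = -2: largest Jordan block has size 2, contributing (x + 2)^2

So m_A(x) = (x + 2)^2 = x^2 + 4*x + 4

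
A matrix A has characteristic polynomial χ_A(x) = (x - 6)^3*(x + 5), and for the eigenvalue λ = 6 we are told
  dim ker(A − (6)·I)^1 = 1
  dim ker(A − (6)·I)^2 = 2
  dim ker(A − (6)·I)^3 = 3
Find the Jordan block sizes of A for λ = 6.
Block sizes for λ = 6: [3]

From the dimensions of kernels of powers, the number of Jordan blocks of size at least j is d_j − d_{j−1} where d_j = dim ker(N^j) (with d_0 = 0). Computing the differences gives [1, 1, 1].
The number of blocks of size exactly k is (#blocks of size ≥ k) − (#blocks of size ≥ k + 1), so the partition is: 1 block(s) of size 3.
In nonincreasing order the block sizes are [3].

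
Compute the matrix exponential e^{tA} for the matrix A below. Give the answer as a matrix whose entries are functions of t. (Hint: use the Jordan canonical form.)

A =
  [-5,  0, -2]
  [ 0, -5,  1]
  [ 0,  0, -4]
e^{tA} =
  [exp(-5*t), 0, -2*exp(-4*t) + 2*exp(-5*t)]
  [0, exp(-5*t), exp(-4*t) - exp(-5*t)]
  [0, 0, exp(-4*t)]

Strategy: write A = P · J · P⁻¹ where J is a Jordan canonical form, so e^{tA} = P · e^{tJ} · P⁻¹, and e^{tJ} can be computed block-by-block.

A has Jordan form
J =
  [-5,  0,  0]
  [ 0, -5,  0]
  [ 0,  0, -4]
(up to reordering of blocks).

Per-block formulas:
  For a 1×1 block at λ = -5: exp(t · [-5]) = [e^(-5t)].
  For a 1×1 block at λ = -4: exp(t · [-4]) = [e^(-4t)].

After assembling e^{tJ} and conjugating by P, we get:

e^{tA} =
  [exp(-5*t), 0, -2*exp(-4*t) + 2*exp(-5*t)]
  [0, exp(-5*t), exp(-4*t) - exp(-5*t)]
  [0, 0, exp(-4*t)]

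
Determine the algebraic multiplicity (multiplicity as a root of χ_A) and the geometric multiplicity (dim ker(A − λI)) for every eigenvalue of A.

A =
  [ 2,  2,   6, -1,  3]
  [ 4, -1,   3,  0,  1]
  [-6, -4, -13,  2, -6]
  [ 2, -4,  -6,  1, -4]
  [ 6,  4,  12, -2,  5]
λ = -2: alg = 1, geom = 1; λ = -1: alg = 4, geom = 3

Step 1 — factor the characteristic polynomial to read off the algebraic multiplicities:
  χ_A(x) = (x + 1)^4*(x + 2)

Step 2 — compute geometric multiplicities via the rank-nullity identity g(λ) = n − rank(A − λI):
  rank(A − (-2)·I) = 4, so dim ker(A − (-2)·I) = n − 4 = 1
  rank(A − (-1)·I) = 2, so dim ker(A − (-1)·I) = n − 2 = 3

Summary:
  λ = -2: algebraic multiplicity = 1, geometric multiplicity = 1
  λ = -1: algebraic multiplicity = 4, geometric multiplicity = 3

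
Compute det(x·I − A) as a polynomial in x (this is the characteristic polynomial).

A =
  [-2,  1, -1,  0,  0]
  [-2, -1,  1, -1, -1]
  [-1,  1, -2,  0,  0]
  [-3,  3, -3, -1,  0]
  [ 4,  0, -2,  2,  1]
x^5 + 5*x^4 + 10*x^3 + 10*x^2 + 5*x + 1

Expanding det(x·I − A) (e.g. by cofactor expansion or by noting that A is similar to its Jordan form J, which has the same characteristic polynomial as A) gives
  χ_A(x) = x^5 + 5*x^4 + 10*x^3 + 10*x^2 + 5*x + 1
which factors as (x + 1)^5. The eigenvalues (with algebraic multiplicities) are λ = -1 with multiplicity 5.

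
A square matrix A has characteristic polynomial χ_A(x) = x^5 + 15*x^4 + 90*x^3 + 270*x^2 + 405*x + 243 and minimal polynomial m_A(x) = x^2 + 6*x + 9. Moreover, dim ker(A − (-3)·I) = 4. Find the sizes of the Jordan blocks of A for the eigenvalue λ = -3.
Block sizes for λ = -3: [2, 1, 1, 1]

Step 1 — from the characteristic polynomial, algebraic multiplicity of λ = -3 is 5. From dim ker(A − (-3)·I) = 4, there are exactly 4 Jordan blocks for λ = -3.
Step 2 — from the minimal polynomial, the factor (x + 3)^2 tells us the largest block for λ = -3 has size 2.
Step 3 — with total size 5, 4 blocks, and largest block 2, the block sizes (in nonincreasing order) are [2, 1, 1, 1].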